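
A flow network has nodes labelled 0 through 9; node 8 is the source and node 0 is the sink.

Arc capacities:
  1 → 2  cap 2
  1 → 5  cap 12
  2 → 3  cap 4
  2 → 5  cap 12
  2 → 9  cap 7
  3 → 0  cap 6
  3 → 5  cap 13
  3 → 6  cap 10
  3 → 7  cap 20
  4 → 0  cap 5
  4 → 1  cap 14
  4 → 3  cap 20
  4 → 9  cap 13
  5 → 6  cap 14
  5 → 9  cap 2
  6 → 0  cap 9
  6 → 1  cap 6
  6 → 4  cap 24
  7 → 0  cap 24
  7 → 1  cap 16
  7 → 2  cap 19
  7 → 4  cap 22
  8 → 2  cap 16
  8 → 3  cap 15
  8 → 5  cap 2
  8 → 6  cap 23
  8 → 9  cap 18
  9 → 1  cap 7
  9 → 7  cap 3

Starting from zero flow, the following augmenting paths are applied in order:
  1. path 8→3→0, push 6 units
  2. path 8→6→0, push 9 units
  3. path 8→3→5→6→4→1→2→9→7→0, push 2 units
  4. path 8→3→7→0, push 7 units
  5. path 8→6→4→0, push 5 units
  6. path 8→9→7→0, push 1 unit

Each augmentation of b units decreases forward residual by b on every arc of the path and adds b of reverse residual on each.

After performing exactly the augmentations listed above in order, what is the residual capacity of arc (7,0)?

after path 1 (8→3→0, push 6): res(7,0)=24
after path 2 (8→6→0, push 9): res(7,0)=24
after path 3 (8→3→5→6→4→1→2→9→7→0, push 2): res(7,0)=22
after path 4 (8→3→7→0, push 7): res(7,0)=15
after path 5 (8→6→4→0, push 5): res(7,0)=15
after path 6 (8→9→7→0, push 1): res(7,0)=14

Residual capacity of (7,0): 14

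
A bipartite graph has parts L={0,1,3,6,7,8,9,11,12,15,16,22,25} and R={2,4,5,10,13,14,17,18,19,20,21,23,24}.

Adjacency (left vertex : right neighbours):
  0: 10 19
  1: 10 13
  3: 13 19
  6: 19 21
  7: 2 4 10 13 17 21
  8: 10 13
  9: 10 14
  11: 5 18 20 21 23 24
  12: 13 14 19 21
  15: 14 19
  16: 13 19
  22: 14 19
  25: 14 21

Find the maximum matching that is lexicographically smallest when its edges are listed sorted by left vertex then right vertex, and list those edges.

|M| = 7 (so the lex-smallest maximum matching has 7 edges)
process left vertices in ascending order; for each, take the smallest-labelled available neighbour that still permits 7 edges overall, or leave it unmatched if none does
lex-smallest matching: {0-10, 1-13, 3-19, 6-21, 7-2, 9-14, 11-5}

Lex-smallest maximum matching: {(0,10), (1,13), (3,19), (6,21), (7,2), (9,14), (11,5)}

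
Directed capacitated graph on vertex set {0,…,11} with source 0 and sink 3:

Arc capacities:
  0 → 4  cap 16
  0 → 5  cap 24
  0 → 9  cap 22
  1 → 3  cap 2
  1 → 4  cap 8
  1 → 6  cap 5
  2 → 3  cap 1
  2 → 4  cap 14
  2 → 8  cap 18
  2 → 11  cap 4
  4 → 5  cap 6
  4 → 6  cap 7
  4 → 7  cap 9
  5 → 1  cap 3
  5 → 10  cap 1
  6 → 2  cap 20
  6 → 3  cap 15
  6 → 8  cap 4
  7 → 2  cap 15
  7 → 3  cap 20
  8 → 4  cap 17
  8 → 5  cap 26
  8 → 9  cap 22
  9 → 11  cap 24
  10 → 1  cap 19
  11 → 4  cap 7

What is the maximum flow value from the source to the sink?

augment #1: 0→4→6→3 bottleneck 7, total now 7
augment #2: 0→4→7→3 bottleneck 9, total now 16
augment #3: 0→5→1→3 bottleneck 2, total now 18
augment #4: 0→5→1→6→3 bottleneck 1, total now 19
augment #5: 0→5→10→1→6→3 bottleneck 1, total now 20

Maximum flow value: 20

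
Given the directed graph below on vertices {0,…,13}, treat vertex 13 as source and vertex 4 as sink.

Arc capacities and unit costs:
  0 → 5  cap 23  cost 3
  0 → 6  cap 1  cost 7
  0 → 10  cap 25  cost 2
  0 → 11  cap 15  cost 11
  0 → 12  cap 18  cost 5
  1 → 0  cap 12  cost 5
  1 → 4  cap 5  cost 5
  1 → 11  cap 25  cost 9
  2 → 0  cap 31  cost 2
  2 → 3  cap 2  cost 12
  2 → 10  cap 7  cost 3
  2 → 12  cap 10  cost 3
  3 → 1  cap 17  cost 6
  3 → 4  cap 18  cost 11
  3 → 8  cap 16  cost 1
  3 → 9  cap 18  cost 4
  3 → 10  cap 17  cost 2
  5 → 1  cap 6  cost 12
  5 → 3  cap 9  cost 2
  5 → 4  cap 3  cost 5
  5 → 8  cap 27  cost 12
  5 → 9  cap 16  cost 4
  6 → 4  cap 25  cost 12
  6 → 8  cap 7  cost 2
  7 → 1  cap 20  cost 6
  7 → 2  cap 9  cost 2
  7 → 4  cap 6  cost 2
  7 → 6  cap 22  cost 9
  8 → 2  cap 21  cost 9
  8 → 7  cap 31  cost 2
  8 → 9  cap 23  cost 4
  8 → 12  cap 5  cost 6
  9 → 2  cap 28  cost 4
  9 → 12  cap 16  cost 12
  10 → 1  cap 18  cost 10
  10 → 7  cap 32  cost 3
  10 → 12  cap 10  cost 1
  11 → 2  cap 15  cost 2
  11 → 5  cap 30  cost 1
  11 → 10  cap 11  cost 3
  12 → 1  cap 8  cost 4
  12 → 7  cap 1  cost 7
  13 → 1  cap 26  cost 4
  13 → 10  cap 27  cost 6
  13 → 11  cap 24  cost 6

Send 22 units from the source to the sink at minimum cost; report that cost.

shortest-cost path #1: 13→1→4 push 5 @ unit cost 9 (adds 45)
shortest-cost path #2: 13→10→7→4 push 6 @ unit cost 11 (adds 66)
shortest-cost path #3: 13→11→5→4 push 3 @ unit cost 12 (adds 36)
shortest-cost path #4: 13→11→5→3→4 push 8 @ unit cost 20 (adds 160)
total cost = 307

Minimum cost for 22 units: 307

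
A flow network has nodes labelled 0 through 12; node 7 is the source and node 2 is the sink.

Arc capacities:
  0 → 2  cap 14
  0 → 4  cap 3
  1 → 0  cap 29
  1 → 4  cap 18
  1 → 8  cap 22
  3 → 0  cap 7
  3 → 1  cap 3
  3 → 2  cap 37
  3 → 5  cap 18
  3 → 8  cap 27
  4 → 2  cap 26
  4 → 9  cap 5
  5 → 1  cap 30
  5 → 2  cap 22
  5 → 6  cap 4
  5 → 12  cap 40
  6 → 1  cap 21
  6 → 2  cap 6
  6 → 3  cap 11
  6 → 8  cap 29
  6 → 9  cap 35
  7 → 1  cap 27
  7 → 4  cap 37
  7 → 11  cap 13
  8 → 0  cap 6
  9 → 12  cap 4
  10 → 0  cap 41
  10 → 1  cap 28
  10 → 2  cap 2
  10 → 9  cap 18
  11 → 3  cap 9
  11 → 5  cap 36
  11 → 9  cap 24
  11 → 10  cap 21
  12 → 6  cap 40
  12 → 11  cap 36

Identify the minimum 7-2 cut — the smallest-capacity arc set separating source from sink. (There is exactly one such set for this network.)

Min-cut arcs: {(0,2), (4,2), (7,11), (9,12)} (total capacity 57)

augment #1: 7→4→2 push 26
augment #2: 7→1→0→2 push 14
augment #3: 7→11→3→2 push 9
augment #4: 7→11→5→2 push 4
augment #5: 7→4→9→12→6→2 push 4
max flow = 57; residual-reachable set from 7 gives S-side
cut edges (S→T): {(0,2), (4,2), (7,11), (9,12)} total cap 57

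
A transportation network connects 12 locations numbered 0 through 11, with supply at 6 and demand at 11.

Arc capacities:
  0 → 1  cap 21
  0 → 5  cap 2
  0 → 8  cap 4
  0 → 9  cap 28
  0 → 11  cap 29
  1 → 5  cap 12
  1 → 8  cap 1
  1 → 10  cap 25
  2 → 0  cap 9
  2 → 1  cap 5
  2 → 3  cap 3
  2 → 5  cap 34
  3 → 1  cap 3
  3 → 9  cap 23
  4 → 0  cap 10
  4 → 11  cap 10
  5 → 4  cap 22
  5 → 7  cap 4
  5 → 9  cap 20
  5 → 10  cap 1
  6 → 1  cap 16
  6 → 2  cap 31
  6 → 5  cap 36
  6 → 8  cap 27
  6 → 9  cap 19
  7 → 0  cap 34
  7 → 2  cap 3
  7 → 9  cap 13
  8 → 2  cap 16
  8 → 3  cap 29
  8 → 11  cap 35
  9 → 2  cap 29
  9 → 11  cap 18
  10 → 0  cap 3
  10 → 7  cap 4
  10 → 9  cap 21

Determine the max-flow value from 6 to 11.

augment #1: 6→8→11 bottleneck 27, total now 27
augment #2: 6→9→11 bottleneck 18, total now 45
augment #3: 6→1→8→11 bottleneck 1, total now 46
augment #4: 6→2→0→11 bottleneck 9, total now 55
augment #5: 6→5→4→11 bottleneck 10, total now 65
augment #6: 6→1→10→0→11 bottleneck 3, total now 68
augment #7: 6→5→4→0→11 bottleneck 10, total now 78
augment #8: 6→5→7→0→11 bottleneck 4, total now 82
augment #9: 6→1→10→7→0→11 bottleneck 3, total now 85
augment #10: 6→1→10→7→0→8→11 bottleneck 1, total now 86

Maximum flow value: 86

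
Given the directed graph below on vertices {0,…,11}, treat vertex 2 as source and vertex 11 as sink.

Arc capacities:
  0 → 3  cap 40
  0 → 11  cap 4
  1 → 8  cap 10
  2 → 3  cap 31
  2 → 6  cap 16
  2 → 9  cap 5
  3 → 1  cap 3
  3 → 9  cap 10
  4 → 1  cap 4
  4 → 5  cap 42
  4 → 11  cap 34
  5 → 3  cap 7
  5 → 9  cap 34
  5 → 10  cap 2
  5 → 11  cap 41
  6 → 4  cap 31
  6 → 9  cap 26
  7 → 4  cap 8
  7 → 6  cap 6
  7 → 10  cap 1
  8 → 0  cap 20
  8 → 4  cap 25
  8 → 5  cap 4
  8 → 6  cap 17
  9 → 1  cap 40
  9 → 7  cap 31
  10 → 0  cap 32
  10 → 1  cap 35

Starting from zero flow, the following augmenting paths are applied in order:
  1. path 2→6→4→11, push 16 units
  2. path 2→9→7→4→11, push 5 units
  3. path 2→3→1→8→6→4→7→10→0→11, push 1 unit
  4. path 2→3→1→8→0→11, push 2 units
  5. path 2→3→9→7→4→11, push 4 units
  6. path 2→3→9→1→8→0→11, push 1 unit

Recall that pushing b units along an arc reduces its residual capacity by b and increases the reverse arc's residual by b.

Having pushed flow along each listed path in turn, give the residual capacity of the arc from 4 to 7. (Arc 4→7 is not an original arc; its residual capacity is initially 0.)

Residual capacity of (4,7): 8

after path 1 (2→6→4→11, push 16): res(4,7)=0
after path 2 (2→9→7→4→11, push 5): res(4,7)=5
after path 3 (2→3→1→8→6→4→7→10→0→11, push 1): res(4,7)=4
after path 4 (2→3→1→8→0→11, push 2): res(4,7)=4
after path 5 (2→3→9→7→4→11, push 4): res(4,7)=8
after path 6 (2→3→9→1→8→0→11, push 1): res(4,7)=8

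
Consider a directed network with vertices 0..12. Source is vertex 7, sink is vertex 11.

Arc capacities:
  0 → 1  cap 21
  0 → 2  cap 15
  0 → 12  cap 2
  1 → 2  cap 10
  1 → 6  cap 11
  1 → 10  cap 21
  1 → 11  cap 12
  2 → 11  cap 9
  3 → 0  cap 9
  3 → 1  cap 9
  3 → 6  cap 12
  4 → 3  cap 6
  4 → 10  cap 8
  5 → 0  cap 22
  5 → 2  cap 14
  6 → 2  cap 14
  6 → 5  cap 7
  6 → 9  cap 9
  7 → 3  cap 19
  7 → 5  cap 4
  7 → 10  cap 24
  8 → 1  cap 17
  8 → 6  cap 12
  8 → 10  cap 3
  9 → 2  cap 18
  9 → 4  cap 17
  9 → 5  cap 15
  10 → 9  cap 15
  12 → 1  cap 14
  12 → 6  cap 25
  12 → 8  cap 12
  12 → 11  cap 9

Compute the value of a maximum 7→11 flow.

augment #1: 7→3→1→11 bottleneck 9, total now 9
augment #2: 7→5→2→11 bottleneck 4, total now 13
augment #3: 7→3→0→1→11 bottleneck 3, total now 16
augment #4: 7→3→0→2→11 bottleneck 5, total now 21
augment #5: 7→3→0→12→11 bottleneck 1, total now 22
augment #6: 7→3→6→2→0→12→11 bottleneck 1, total now 23

Maximum flow value: 23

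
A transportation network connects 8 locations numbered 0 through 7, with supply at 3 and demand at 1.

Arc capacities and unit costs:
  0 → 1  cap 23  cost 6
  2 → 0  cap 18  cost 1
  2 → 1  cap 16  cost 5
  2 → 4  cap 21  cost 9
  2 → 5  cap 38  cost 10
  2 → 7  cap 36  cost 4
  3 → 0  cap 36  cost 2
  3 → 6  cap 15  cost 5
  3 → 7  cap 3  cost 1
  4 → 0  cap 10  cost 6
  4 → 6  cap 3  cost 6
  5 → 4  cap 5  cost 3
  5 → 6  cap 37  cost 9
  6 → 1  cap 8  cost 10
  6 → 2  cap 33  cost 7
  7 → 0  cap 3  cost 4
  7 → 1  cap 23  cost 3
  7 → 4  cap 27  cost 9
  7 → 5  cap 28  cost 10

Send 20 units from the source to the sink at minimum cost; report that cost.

Minimum cost for 20 units: 148

shortest-cost path #1: 3→7→1 push 3 @ unit cost 4 (adds 12)
shortest-cost path #2: 3→0→1 push 17 @ unit cost 8 (adds 136)
total cost = 148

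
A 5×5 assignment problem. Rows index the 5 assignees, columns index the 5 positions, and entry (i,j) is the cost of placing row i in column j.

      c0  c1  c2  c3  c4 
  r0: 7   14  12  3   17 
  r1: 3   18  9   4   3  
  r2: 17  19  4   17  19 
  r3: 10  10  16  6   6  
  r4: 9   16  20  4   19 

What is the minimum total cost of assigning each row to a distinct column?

optimal assignment: row0→col0 (cost 7), row1→col4 (cost 3), row2→col2 (cost 4), row3→col1 (cost 10), row4→col3 (cost 4)
total = 7 + 3 + 4 + 10 + 4 = 28

Minimum assignment cost: 28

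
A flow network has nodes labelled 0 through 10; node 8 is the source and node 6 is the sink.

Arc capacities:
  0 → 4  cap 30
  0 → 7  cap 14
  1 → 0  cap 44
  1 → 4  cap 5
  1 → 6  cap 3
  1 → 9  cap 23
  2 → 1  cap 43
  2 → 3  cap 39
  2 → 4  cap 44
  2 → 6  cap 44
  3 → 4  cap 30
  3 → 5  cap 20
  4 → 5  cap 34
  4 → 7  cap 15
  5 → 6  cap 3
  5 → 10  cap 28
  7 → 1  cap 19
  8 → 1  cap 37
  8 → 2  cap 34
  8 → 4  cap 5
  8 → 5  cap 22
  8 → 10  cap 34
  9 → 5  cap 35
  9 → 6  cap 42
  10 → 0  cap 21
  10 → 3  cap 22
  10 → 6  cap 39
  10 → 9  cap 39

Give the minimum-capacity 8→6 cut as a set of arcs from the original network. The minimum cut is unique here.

augment #1: 8→1→6 push 3
augment #2: 8→2→6 push 34
augment #3: 8→5→6 push 3
augment #4: 8→10→6 push 34
augment #5: 8→1→9→6 push 23
augment #6: 8→5→10→6 push 5
augment #7: 8→5→10→9→6 push 14
augment #8: 8→4→5→10→9→6 push 5
max flow = 121; residual-reachable set from 8 gives S-side
cut edges (S→T): {(1,6), (5,6), (8,2), (9,6), (10,6)} total cap 121

Min-cut arcs: {(1,6), (5,6), (8,2), (9,6), (10,6)} (total capacity 121)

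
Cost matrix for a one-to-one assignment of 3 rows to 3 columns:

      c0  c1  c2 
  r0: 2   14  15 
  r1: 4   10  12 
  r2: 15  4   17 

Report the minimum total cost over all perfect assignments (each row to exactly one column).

optimal assignment: row0→col0 (cost 2), row1→col2 (cost 12), row2→col1 (cost 4)
total = 2 + 12 + 4 = 18

Minimum assignment cost: 18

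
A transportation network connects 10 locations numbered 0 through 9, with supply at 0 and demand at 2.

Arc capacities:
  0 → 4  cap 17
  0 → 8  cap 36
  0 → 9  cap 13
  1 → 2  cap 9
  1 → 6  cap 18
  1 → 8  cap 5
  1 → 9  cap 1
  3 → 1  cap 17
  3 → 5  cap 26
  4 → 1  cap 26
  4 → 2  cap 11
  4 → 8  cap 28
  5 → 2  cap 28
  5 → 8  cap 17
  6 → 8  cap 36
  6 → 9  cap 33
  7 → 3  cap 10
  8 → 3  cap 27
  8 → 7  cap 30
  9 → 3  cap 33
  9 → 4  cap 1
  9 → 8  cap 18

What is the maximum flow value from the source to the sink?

Maximum flow value: 46

augment #1: 0→4→2 bottleneck 11, total now 11
augment #2: 0→4→1→2 bottleneck 6, total now 17
augment #3: 0→8→3→1→2 bottleneck 3, total now 20
augment #4: 0→8→3→5→2 bottleneck 24, total now 44
augment #5: 0→9→3→5→2 bottleneck 2, total now 46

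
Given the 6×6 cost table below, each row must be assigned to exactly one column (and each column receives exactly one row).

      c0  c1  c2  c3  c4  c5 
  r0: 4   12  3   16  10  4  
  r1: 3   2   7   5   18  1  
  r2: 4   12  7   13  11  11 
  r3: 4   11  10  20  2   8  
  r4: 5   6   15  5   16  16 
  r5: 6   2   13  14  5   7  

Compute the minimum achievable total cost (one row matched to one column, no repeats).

optimal assignment: row0→col2 (cost 3), row1→col5 (cost 1), row2→col0 (cost 4), row3→col4 (cost 2), row4→col3 (cost 5), row5→col1 (cost 2)
total = 3 + 1 + 4 + 2 + 5 + 2 = 17

Minimum assignment cost: 17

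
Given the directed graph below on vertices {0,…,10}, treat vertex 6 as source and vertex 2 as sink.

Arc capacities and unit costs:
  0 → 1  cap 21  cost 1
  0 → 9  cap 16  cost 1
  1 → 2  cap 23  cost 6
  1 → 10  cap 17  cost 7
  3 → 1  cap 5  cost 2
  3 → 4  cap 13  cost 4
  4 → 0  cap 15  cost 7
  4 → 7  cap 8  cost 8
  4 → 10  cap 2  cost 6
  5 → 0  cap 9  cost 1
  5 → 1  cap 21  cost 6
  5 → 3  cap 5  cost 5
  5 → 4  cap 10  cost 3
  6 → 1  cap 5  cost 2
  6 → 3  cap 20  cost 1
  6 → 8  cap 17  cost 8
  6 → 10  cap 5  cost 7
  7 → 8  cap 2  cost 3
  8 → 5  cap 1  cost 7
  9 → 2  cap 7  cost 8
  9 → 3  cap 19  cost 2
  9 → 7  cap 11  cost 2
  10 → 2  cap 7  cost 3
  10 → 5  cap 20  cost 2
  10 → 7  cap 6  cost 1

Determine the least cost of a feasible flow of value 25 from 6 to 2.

shortest-cost path #1: 6→1→2 push 5 @ unit cost 8 (adds 40)
shortest-cost path #2: 6→3→1→2 push 5 @ unit cost 9 (adds 45)
shortest-cost path #3: 6→10→2 push 5 @ unit cost 10 (adds 50)
shortest-cost path #4: 6→3→4→10→2 push 2 @ unit cost 14 (adds 28)
shortest-cost path #5: 6→3→4→0→1→2 push 8 @ unit cost 19 (adds 152)
total cost = 315

Minimum cost for 25 units: 315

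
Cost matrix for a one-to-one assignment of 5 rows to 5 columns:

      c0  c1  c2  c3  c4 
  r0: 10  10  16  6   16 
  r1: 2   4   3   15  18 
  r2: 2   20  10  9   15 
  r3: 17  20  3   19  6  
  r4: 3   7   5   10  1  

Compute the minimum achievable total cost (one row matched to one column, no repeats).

optimal assignment: row0→col3 (cost 6), row1→col1 (cost 4), row2→col0 (cost 2), row3→col2 (cost 3), row4→col4 (cost 1)
total = 6 + 4 + 2 + 3 + 1 = 16

Minimum assignment cost: 16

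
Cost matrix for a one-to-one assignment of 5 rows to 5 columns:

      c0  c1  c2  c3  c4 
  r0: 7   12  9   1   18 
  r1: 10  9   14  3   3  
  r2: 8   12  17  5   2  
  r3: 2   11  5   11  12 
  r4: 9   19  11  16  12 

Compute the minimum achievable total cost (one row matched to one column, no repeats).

Minimum assignment cost: 25

optimal assignment: row0→col3 (cost 1), row1→col1 (cost 9), row2→col4 (cost 2), row3→col0 (cost 2), row4→col2 (cost 11)
total = 1 + 9 + 2 + 2 + 11 = 25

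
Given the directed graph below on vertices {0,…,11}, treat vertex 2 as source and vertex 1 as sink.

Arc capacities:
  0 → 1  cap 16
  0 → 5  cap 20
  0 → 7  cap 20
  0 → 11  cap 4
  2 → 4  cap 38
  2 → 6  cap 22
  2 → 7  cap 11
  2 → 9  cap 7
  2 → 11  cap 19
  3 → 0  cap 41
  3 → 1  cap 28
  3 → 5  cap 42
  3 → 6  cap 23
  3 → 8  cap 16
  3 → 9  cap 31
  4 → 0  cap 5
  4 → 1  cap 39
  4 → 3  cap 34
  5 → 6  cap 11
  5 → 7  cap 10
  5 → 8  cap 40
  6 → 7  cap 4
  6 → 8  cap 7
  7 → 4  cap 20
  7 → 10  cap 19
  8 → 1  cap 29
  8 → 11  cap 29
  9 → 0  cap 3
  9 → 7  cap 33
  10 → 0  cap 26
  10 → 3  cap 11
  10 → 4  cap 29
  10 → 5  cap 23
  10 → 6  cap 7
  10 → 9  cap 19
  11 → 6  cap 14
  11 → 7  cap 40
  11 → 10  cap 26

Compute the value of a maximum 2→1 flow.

augment #1: 2→4→1 bottleneck 38, total now 38
augment #2: 2→6→8→1 bottleneck 7, total now 45
augment #3: 2→7→4→1 bottleneck 1, total now 46
augment #4: 2→9→0→1 bottleneck 3, total now 49
augment #5: 2→7→4→0→1 bottleneck 5, total now 54
augment #6: 2→7→4→3→1 bottleneck 5, total now 59
augment #7: 2→11→10→0→1 bottleneck 8, total now 67
augment #8: 2→11→10→3→1 bottleneck 11, total now 78
augment #9: 2→6→7→4→3→1 bottleneck 4, total now 82
augment #10: 2→9→7→4→3→1 bottleneck 4, total now 86

Maximum flow value: 86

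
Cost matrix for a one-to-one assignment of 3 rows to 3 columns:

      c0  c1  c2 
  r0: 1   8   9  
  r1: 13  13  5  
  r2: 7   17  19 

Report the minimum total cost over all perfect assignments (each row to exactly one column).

optimal assignment: row0→col1 (cost 8), row1→col2 (cost 5), row2→col0 (cost 7)
total = 8 + 5 + 7 = 20

Minimum assignment cost: 20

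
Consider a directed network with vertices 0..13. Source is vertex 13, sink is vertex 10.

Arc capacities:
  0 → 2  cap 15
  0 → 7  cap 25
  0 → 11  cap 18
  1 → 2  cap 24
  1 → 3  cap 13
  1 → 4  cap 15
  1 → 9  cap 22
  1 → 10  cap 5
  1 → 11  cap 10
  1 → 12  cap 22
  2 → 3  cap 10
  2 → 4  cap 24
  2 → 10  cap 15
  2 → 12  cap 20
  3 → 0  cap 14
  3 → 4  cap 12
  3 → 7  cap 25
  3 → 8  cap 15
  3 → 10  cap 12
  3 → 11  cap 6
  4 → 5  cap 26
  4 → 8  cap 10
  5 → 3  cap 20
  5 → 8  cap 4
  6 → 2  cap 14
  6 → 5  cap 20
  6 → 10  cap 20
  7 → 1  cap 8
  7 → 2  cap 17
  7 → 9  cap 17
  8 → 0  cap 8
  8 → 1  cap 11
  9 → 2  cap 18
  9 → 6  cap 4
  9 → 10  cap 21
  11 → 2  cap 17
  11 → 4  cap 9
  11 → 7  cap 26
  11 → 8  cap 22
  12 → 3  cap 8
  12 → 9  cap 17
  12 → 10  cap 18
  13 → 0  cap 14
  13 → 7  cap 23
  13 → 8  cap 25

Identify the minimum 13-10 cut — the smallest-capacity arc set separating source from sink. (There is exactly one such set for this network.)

Min-cut arcs: {(8,0), (8,1), (13,0), (13,7)} (total capacity 56)

augment #1: 13→0→2→10 push 14
augment #2: 13→7→1→10 push 5
augment #3: 13→7→2→10 push 1
augment #4: 13→7→9→10 push 17
augment #5: 13→8→1→3→10 push 11
augment #6: 13→8→0→2→3→10 push 1
augment #7: 13→8→0→7→1→9→10 push 3
augment #8: 13→8→0→7→2→12→10 push 4
max flow = 56; residual-reachable set from 13 gives S-side
cut edges (S→T): {(8,0), (8,1), (13,0), (13,7)} total cap 56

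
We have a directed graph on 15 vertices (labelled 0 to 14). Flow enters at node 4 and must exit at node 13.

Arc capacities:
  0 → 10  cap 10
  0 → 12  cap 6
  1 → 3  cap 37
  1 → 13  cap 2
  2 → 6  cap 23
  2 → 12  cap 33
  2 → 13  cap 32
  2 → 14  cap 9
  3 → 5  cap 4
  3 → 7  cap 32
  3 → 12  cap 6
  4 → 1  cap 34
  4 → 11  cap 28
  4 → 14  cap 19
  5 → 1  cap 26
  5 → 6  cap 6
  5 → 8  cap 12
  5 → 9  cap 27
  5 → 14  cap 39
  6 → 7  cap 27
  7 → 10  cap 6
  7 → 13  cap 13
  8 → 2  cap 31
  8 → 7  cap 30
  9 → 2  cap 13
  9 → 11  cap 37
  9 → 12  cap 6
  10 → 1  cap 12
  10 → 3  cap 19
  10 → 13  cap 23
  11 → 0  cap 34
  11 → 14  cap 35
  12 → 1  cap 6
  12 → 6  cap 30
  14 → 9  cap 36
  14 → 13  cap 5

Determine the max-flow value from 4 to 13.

augment #1: 4→1→13 bottleneck 2, total now 2
augment #2: 4→14→13 bottleneck 5, total now 7
augment #3: 4→1→3→7→13 bottleneck 13, total now 20
augment #4: 4→11→0→10→13 bottleneck 10, total now 30
augment #5: 4→14→9→2→13 bottleneck 13, total now 43
augment #6: 4→1→3→7→10→13 bottleneck 6, total now 49
augment #7: 4→1→3→5→8→2→13 bottleneck 4, total now 53

Maximum flow value: 53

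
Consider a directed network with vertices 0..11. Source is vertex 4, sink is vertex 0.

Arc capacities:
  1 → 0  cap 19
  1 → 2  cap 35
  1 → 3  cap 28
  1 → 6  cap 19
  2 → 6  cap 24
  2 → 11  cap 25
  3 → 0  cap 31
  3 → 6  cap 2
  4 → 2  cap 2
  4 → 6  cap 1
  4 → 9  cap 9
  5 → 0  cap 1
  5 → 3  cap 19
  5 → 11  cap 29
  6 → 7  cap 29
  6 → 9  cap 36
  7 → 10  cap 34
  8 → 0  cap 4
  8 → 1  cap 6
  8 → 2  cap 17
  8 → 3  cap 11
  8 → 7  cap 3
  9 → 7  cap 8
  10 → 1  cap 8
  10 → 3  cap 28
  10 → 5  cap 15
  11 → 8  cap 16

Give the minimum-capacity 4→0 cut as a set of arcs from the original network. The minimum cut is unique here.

augment #1: 4→2→11→8→0 push 2
augment #2: 4→6→7→10→1→0 push 1
augment #3: 4→9→7→10→1→0 push 7
augment #4: 4→9→7→10→3→0 push 1
max flow = 11; residual-reachable set from 4 gives S-side
cut edges (S→T): {(4,2), (4,6), (9,7)} total cap 11

Min-cut arcs: {(4,2), (4,6), (9,7)} (total capacity 11)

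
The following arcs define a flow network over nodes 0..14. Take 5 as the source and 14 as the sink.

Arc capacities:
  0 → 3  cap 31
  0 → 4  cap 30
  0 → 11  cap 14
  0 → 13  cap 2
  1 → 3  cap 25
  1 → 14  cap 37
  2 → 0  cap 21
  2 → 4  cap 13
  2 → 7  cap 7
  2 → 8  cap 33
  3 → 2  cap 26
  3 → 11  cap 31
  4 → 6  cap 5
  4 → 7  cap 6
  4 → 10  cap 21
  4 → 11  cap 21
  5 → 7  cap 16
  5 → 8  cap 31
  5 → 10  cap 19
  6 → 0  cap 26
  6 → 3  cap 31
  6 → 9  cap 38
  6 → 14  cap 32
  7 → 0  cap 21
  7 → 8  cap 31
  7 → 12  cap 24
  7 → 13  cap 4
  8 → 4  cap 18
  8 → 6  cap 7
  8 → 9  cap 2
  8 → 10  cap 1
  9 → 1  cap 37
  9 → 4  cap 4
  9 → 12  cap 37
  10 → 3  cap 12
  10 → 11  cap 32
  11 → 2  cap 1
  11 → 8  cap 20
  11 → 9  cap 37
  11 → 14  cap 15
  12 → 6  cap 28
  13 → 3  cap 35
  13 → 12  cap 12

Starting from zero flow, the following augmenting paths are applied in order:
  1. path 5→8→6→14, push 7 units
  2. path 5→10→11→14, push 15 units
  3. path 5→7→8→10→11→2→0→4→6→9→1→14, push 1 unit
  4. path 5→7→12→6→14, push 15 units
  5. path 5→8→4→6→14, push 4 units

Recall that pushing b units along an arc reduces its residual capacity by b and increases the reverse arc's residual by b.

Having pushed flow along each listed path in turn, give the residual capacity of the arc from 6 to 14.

after path 1 (5→8→6→14, push 7): res(6,14)=25
after path 2 (5→10→11→14, push 15): res(6,14)=25
after path 3 (5→7→8→10→11→2→0→4→6→9→1→14, push 1): res(6,14)=25
after path 4 (5→7→12→6→14, push 15): res(6,14)=10
after path 5 (5→8→4→6→14, push 4): res(6,14)=6

Residual capacity of (6,14): 6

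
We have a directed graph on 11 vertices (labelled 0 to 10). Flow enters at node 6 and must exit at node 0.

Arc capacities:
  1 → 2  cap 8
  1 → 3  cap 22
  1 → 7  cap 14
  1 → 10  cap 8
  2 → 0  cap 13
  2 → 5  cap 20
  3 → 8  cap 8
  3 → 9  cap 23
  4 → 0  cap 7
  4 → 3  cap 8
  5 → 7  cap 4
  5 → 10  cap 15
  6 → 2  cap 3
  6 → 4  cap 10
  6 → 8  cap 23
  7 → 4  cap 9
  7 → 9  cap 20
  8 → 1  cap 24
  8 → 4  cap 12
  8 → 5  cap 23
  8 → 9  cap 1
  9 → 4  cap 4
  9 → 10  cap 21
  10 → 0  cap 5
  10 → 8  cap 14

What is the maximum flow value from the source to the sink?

Maximum flow value: 23

augment #1: 6→2→0 bottleneck 3, total now 3
augment #2: 6→4→0 bottleneck 7, total now 10
augment #3: 6→8→1→2→0 bottleneck 8, total now 18
augment #4: 6→8→1→10→0 bottleneck 5, total now 23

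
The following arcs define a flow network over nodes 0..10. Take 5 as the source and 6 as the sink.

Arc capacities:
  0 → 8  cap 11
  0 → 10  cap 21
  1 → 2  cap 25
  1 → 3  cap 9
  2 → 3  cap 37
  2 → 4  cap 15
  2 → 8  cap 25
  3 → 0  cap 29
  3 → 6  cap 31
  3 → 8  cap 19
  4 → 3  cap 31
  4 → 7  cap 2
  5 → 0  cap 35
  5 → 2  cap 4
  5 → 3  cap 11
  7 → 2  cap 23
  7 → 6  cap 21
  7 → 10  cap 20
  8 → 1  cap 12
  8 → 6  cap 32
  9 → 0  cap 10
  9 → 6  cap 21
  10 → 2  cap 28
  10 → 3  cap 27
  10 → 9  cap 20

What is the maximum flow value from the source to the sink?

augment #1: 5→3→6 bottleneck 11, total now 11
augment #2: 5→0→8→6 bottleneck 11, total now 22
augment #3: 5→2→3→6 bottleneck 4, total now 26
augment #4: 5→0→10→3→6 bottleneck 16, total now 42
augment #5: 5→0→10→9→6 bottleneck 5, total now 47

Maximum flow value: 47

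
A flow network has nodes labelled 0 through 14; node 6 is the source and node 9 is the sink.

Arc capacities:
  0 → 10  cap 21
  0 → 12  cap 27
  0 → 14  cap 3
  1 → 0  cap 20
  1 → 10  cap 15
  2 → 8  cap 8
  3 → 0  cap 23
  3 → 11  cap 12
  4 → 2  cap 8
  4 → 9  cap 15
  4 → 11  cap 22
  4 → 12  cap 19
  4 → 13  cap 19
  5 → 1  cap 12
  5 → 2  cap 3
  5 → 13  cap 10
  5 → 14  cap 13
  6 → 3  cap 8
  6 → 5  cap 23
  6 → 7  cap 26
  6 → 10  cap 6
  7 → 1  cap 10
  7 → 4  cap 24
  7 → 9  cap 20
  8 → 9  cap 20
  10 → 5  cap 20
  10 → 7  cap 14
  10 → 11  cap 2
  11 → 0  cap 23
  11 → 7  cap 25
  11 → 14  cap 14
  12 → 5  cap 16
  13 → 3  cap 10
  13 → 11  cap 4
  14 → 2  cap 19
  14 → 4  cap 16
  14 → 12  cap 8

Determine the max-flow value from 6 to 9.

augment #1: 6→7→9 bottleneck 20, total now 20
augment #2: 6→7→4→9 bottleneck 6, total now 26
augment #3: 6→5→2→8→9 bottleneck 3, total now 29
augment #4: 6→5→14→4→9 bottleneck 9, total now 38
augment #5: 6→5→14→2→8→9 bottleneck 4, total now 42
augment #6: 6→3→0→14→2→8→9 bottleneck 1, total now 43

Maximum flow value: 43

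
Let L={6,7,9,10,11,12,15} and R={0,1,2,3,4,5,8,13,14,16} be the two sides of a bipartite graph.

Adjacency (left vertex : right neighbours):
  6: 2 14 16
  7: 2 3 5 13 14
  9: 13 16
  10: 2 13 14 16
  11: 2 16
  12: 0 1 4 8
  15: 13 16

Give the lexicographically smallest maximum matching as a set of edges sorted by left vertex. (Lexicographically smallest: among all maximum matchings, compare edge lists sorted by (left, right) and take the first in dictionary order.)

|M| = 6 (so the lex-smallest maximum matching has 6 edges)
process left vertices in ascending order; for each, take the smallest-labelled available neighbour that still permits 6 edges overall, or leave it unmatched if none does
lex-smallest matching: {6-2, 7-3, 9-13, 10-14, 11-16, 12-0}

Lex-smallest maximum matching: {(6,2), (7,3), (9,13), (10,14), (11,16), (12,0)}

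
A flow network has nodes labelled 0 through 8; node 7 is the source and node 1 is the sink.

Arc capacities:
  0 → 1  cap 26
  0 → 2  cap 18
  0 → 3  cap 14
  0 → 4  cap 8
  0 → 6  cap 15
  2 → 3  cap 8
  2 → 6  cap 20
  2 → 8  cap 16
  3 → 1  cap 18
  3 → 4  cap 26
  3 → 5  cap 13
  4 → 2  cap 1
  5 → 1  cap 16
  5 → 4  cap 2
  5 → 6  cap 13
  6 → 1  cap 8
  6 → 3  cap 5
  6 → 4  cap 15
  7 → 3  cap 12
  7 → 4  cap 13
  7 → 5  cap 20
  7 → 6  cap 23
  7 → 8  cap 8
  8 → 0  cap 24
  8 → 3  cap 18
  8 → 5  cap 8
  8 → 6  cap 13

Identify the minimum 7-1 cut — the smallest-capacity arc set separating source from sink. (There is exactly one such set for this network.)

Min-cut arcs: {(4,2), (5,1), (6,1), (6,3), (7,3), (7,8)} (total capacity 50)

augment #1: 7→3→1 push 12
augment #2: 7→5→1 push 16
augment #3: 7→6→1 push 8
augment #4: 7→6→3→1 push 5
augment #5: 7→8→0→1 push 8
augment #6: 7→4→2→3→1 push 1
max flow = 50; residual-reachable set from 7 gives S-side
cut edges (S→T): {(4,2), (5,1), (6,1), (6,3), (7,3), (7,8)} total cap 50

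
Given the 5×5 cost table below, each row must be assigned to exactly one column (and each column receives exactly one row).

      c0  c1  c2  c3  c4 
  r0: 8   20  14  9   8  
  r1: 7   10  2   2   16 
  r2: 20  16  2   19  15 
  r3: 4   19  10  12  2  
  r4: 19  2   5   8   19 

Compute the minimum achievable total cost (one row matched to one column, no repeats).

Minimum assignment cost: 16

optimal assignment: row0→col0 (cost 8), row1→col3 (cost 2), row2→col2 (cost 2), row3→col4 (cost 2), row4→col1 (cost 2)
total = 8 + 2 + 2 + 2 + 2 = 16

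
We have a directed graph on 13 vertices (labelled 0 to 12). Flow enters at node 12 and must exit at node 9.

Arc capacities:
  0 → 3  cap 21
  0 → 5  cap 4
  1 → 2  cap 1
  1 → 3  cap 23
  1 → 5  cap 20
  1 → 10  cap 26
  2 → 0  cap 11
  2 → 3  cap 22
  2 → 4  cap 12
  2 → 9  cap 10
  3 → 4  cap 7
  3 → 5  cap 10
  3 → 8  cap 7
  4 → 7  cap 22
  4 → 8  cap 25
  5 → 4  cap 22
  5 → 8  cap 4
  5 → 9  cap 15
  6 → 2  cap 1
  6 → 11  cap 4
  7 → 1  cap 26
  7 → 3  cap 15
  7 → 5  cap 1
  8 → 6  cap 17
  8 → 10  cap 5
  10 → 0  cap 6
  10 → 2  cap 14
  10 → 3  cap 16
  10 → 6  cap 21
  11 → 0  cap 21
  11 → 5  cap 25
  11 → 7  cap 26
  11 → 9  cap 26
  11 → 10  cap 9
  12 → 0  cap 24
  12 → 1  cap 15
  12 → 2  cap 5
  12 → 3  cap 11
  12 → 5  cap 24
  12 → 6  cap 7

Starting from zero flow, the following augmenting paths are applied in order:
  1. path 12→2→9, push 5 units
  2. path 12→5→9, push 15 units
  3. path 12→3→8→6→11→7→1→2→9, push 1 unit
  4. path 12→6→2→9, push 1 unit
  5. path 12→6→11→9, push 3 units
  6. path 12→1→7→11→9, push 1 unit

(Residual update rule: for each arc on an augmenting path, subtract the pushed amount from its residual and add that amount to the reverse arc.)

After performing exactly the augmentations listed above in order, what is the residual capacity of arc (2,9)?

Residual capacity of (2,9): 3

after path 1 (12→2→9, push 5): res(2,9)=5
after path 2 (12→5→9, push 15): res(2,9)=5
after path 3 (12→3→8→6→11→7→1→2→9, push 1): res(2,9)=4
after path 4 (12→6→2→9, push 1): res(2,9)=3
after path 5 (12→6→11→9, push 3): res(2,9)=3
after path 6 (12→1→7→11→9, push 1): res(2,9)=3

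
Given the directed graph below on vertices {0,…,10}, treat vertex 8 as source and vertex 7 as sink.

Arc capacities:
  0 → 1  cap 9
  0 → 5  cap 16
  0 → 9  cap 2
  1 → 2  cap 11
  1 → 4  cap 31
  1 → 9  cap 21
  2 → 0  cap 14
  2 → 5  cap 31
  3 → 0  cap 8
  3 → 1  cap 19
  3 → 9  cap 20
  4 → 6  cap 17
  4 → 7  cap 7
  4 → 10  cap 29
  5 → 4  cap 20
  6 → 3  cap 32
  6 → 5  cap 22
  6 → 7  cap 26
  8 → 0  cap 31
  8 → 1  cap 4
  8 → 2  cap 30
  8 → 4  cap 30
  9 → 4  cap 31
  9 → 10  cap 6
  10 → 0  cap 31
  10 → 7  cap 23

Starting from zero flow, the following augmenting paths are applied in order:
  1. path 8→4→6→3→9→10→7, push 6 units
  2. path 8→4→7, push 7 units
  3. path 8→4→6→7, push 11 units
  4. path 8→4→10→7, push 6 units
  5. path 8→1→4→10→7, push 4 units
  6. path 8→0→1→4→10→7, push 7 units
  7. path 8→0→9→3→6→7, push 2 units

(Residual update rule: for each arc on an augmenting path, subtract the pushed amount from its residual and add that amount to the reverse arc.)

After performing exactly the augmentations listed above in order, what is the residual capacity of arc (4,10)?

after path 1 (8→4→6→3→9→10→7, push 6): res(4,10)=29
after path 2 (8→4→7, push 7): res(4,10)=29
after path 3 (8→4→6→7, push 11): res(4,10)=29
after path 4 (8→4→10→7, push 6): res(4,10)=23
after path 5 (8→1→4→10→7, push 4): res(4,10)=19
after path 6 (8→0→1→4→10→7, push 7): res(4,10)=12
after path 7 (8→0→9→3→6→7, push 2): res(4,10)=12

Residual capacity of (4,10): 12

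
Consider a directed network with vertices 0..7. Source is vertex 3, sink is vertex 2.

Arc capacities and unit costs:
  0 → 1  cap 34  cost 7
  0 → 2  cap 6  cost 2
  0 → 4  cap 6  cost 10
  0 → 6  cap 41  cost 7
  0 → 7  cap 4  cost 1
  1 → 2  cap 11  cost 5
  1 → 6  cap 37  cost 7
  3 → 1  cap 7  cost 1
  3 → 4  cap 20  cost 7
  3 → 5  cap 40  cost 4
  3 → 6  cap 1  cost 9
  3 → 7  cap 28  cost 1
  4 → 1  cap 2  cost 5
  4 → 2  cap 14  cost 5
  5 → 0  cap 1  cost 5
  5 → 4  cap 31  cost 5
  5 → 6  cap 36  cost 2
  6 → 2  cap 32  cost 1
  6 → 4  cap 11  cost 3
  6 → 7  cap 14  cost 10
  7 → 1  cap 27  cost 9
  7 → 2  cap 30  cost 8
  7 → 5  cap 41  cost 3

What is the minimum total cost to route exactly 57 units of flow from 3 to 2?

shortest-cost path #1: 3→1→2 push 7 @ unit cost 6 (adds 42)
shortest-cost path #2: 3→5→6→2 push 32 @ unit cost 7 (adds 224)
shortest-cost path #3: 3→7→2 push 18 @ unit cost 9 (adds 162)
total cost = 428

Minimum cost for 57 units: 428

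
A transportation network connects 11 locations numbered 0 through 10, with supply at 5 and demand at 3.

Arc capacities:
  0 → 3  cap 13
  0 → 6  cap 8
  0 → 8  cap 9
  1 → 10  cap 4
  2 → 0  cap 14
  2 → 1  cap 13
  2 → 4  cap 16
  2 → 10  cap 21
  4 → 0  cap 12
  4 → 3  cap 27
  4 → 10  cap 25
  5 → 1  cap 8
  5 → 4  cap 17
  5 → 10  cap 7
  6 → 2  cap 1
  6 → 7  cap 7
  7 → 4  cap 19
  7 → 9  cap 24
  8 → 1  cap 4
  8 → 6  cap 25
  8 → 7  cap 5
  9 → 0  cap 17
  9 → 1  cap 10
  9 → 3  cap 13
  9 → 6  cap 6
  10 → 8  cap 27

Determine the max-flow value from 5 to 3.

Maximum flow value: 28

augment #1: 5→4→3 bottleneck 17, total now 17
augment #2: 5→10→8→7→4→3 bottleneck 5, total now 22
augment #3: 5→10→8→6→2→0→3 bottleneck 1, total now 23
augment #4: 5→10→8→6→7→4→3 bottleneck 1, total now 24
augment #5: 5→1→10→8→6→7→4→3 bottleneck 4, total now 28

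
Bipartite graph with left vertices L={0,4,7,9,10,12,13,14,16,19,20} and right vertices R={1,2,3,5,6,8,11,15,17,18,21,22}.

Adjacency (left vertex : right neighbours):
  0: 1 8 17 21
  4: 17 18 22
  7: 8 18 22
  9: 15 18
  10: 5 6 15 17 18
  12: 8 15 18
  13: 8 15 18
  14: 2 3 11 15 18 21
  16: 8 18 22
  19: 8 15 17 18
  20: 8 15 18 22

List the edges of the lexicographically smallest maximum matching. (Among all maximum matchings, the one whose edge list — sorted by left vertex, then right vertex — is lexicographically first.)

|M| = 8 (so the lex-smallest maximum matching has 8 edges)
process left vertices in ascending order; for each, take the smallest-labelled available neighbour that still permits 8 edges overall, or leave it unmatched if none does
lex-smallest matching: {0-1, 4-17, 7-8, 9-15, 10-5, 12-18, 14-2, 16-22}

Lex-smallest maximum matching: {(0,1), (4,17), (7,8), (9,15), (10,5), (12,18), (14,2), (16,22)}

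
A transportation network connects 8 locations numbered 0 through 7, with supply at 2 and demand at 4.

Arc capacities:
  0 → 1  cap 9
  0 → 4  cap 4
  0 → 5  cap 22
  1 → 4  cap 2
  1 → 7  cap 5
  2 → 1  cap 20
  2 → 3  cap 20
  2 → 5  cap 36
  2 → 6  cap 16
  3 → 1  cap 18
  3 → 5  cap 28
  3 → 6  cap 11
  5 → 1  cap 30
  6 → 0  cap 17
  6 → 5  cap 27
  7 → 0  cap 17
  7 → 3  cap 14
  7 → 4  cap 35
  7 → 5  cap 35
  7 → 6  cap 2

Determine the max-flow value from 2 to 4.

Maximum flow value: 11

augment #1: 2→1→4 bottleneck 2, total now 2
augment #2: 2→1→7→4 bottleneck 5, total now 7
augment #3: 2→6→0→4 bottleneck 4, total now 11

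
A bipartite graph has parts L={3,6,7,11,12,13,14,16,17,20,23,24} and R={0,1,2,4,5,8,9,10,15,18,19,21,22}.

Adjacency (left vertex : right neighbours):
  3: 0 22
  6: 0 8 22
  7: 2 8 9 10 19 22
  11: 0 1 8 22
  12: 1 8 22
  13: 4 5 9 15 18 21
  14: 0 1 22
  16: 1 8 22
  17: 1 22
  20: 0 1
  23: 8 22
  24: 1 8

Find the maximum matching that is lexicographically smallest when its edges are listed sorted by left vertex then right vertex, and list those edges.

Lex-smallest maximum matching: {(3,0), (6,8), (7,2), (11,1), (12,22), (13,4)}

|M| = 6 (so the lex-smallest maximum matching has 6 edges)
process left vertices in ascending order; for each, take the smallest-labelled available neighbour that still permits 6 edges overall, or leave it unmatched if none does
lex-smallest matching: {3-0, 6-8, 7-2, 11-1, 12-22, 13-4}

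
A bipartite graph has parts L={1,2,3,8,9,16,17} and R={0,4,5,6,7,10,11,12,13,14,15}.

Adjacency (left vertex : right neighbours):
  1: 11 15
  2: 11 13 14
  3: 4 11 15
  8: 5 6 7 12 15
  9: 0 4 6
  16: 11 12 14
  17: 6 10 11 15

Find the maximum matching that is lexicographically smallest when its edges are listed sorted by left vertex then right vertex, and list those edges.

|M| = 7 (so the lex-smallest maximum matching has 7 edges)
process left vertices in ascending order; for each, take the smallest-labelled available neighbour that still permits 7 edges overall, or leave it unmatched if none does
lex-smallest matching: {1-11, 2-13, 3-4, 8-5, 9-0, 16-12, 17-6}

Lex-smallest maximum matching: {(1,11), (2,13), (3,4), (8,5), (9,0), (16,12), (17,6)}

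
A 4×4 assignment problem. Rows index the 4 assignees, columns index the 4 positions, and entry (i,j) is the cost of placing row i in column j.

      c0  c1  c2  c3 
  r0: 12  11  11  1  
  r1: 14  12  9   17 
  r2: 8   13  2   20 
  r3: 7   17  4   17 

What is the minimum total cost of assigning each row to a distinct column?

Minimum assignment cost: 22

optimal assignment: row0→col3 (cost 1), row1→col1 (cost 12), row2→col2 (cost 2), row3→col0 (cost 7)
total = 1 + 12 + 2 + 7 = 22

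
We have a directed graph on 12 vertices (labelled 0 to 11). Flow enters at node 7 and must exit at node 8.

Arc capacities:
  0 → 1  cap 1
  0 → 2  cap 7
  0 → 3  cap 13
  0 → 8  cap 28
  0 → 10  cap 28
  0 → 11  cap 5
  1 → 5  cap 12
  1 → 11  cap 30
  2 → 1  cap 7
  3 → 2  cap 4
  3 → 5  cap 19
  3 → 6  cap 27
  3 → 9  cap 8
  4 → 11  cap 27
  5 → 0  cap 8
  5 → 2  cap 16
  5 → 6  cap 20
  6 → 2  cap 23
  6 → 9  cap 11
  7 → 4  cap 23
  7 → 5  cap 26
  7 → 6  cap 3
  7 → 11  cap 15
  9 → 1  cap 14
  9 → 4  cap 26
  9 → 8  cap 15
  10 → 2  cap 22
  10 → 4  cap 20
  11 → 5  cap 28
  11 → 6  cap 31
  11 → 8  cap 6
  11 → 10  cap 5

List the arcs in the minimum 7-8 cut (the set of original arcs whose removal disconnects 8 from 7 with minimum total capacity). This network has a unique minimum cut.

augment #1: 7→11→8 push 6
augment #2: 7→5→0→8 push 8
augment #3: 7→6→9→8 push 3
augment #4: 7→5→6→9→8 push 8
max flow = 25; residual-reachable set from 7 gives S-side
cut edges (S→T): {(5,0), (6,9), (11,8)} total cap 25

Min-cut arcs: {(5,0), (6,9), (11,8)} (total capacity 25)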